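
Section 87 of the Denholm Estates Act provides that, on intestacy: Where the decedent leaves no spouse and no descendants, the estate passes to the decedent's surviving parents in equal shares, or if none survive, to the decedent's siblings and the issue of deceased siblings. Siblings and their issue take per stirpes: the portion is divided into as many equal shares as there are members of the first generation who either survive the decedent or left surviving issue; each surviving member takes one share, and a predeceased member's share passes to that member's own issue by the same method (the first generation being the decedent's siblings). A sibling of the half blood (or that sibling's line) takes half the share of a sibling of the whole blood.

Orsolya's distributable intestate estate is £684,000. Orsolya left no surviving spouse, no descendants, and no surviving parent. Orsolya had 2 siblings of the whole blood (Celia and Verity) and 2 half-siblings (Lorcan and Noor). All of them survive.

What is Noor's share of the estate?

The entire £684,000 passes to the siblings and their issue.
Counting each half-blood sibling's line as half a unit, there are 3 units in £684,000, so one unit is £228,000. Whole-blood lines (Celia and Verity) take £228,000 each; half-blood lines (Lorcan and Noor) take £114,000 each.

Noor receives £114,000.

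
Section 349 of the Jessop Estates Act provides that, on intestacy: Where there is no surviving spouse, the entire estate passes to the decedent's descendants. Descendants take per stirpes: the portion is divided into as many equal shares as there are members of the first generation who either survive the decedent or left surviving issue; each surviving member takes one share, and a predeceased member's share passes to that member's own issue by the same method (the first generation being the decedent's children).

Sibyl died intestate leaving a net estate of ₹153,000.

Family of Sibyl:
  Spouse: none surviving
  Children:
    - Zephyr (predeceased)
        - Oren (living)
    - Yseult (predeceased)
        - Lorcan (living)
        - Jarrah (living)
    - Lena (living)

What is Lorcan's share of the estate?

The entire ₹153,000 passes to the descendants.
That amount (₹153,000) is divided into 3 shares of ₹51,000: Lena takes ₹51,000; Zephyr's ₹51,000 share passes to Zephyr's issue; Yseult's ₹51,000 share passes to Yseult's issue.
Zephyr's share (₹51,000) passes entirely to Oren.
Yseult's share (₹51,000) is divided into 2 shares of ₹25,500: Lorcan and Jarrah each take ₹25,500.

Lorcan receives ₹25,500.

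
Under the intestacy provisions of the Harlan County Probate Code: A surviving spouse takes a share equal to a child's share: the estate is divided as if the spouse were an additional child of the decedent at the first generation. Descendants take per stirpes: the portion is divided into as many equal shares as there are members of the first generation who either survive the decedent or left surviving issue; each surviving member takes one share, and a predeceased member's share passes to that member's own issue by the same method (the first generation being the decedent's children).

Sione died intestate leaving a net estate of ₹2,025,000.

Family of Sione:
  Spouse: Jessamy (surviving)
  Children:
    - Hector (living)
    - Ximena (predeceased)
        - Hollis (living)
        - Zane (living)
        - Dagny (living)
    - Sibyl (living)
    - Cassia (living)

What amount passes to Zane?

Zane receives ₹135,000.

The spouse counts as an additional share at the children's level, so there are 5 primary shares of ₹405,000. Jessamy takes one such share (₹405,000).
The children's combined portion (₹1,620,000) is divided into 4 shares of ₹405,000: Hector, Sibyl, and Cassia each take ₹405,000; Ximena's ₹405,000 share passes to Ximena's issue.
Ximena's share (₹405,000) is divided into 3 shares of ₹135,000: Hollis, Zane, and Dagny each take ₹135,000.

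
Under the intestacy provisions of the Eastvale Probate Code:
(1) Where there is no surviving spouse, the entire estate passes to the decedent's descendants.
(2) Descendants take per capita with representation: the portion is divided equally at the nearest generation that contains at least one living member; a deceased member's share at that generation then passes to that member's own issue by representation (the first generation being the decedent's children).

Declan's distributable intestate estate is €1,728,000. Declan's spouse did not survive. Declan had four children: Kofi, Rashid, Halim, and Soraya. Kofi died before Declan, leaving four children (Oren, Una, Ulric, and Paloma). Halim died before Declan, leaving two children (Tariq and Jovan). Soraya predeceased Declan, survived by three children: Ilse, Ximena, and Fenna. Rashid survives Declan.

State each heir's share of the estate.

The entire €1,728,000 passes to the descendants.
That amount (€1,728,000) is divided into 4 shares of €432,000: Rashid takes €432,000; Kofi's €432,000 share passes to Kofi's issue; Halim's €432,000 share passes to Halim's issue; Soraya's €432,000 share passes to Soraya's issue.
Kofi's share (€432,000) is divided into 4 shares of €108,000: Oren, Una, Ulric, and Paloma each take €108,000.
Halim's share (€432,000) is divided into 2 shares of €216,000: Tariq and Jovan each take €216,000.
Soraya's share (€432,000) is divided into 3 shares of €144,000: Ilse, Ximena, and Fenna each take €144,000.

Oren: €108,000; Una: €108,000; Ulric: €108,000; Paloma: €108,000; Rashid: €432,000; Tariq: €216,000; Jovan: €216,000; Ilse: €144,000; Ximena: €144,000; Fenna: €144,000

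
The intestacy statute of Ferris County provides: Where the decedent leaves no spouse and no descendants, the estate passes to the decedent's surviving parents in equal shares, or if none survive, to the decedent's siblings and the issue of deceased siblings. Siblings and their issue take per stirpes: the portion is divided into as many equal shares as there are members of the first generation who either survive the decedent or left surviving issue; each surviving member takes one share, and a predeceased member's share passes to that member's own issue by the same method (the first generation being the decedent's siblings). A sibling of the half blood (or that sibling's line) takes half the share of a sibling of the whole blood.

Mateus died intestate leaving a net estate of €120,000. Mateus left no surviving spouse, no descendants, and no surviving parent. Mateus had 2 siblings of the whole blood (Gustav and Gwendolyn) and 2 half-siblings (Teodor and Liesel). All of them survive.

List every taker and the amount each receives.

The entire €120,000 passes to the siblings and their issue.
Counting each half-blood sibling's line as half a unit, there are 3 units in €120,000, so one unit is €40,000. Whole-blood lines (Gustav and Gwendolyn) take €40,000 each; half-blood lines (Teodor and Liesel) take €20,000 each.

Gustav: €40,000; Teodor: €20,000; Liesel: €20,000; Gwendolyn: €40,000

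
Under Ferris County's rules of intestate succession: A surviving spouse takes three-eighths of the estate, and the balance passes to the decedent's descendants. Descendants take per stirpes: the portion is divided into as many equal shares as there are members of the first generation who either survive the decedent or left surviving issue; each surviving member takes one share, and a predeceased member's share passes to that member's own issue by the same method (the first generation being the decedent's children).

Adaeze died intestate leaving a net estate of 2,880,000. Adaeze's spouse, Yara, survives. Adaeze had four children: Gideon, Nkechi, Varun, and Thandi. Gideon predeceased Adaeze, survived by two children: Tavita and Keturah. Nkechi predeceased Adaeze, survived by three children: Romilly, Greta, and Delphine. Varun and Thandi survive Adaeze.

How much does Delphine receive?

Delphine receives 150,000.

Yara takes three-eighths of 2,880,000 = 1,080,000. The remaining 1,800,000 passes to the descendants.
The descendants' portion (1,800,000) is divided into 4 shares of 450,000: Varun and Thandi each take 450,000; Gideon's 450,000 share passes to Gideon's issue; Nkechi's 450,000 share passes to Nkechi's issue.
Gideon's share (450,000) is divided into 2 shares of 225,000: Tavita and Keturah each take 225,000.
Nkechi's share (450,000) is divided into 3 shares of 150,000: Romilly, Greta, and Delphine each take 150,000.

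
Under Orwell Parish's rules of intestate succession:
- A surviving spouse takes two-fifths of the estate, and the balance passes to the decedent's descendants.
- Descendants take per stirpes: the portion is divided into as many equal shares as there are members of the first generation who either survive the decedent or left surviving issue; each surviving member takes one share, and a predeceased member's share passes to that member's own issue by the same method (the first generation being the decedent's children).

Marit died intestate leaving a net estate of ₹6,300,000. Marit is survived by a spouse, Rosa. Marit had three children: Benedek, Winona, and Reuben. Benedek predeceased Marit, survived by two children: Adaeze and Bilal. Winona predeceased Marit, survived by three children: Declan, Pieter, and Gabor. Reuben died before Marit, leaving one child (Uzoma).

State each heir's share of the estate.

Rosa takes two-fifths of ₹6,300,000 = ₹2,520,000. The remaining ₹3,780,000 passes to the descendants.
The descendants' portion (₹3,780,000) is divided into 3 shares of ₹1,260,000: Benedek's ₹1,260,000 share passes to Benedek's issue; Winona's ₹1,260,000 share passes to Winona's issue; Reuben's ₹1,260,000 share passes to Reuben's issue.
Benedek's share (₹1,260,000) is divided into 2 shares of ₹630,000: Adaeze and Bilal each take ₹630,000.
Winona's share (₹1,260,000) is divided into 3 shares of ₹420,000: Declan, Pieter, and Gabor each take ₹420,000.
Reuben's share (₹1,260,000) passes entirely to Uzoma.

Rosa: ₹2,520,000; Adaeze: ₹630,000; Bilal: ₹630,000; Declan: ₹420,000; Pieter: ₹420,000; Gabor: ₹420,000; Uzoma: ₹1,260,000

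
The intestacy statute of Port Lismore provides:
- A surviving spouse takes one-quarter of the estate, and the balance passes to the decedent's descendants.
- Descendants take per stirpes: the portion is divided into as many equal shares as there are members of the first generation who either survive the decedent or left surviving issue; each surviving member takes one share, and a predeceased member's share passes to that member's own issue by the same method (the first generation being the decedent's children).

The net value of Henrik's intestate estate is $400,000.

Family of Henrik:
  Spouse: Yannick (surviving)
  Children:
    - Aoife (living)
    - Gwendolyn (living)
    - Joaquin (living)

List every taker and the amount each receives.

Yannick takes one-quarter of $400,000 = $100,000. The remaining $300,000 passes to the descendants.
The descendants' portion ($300,000) is divided into 3 shares of $100,000: Aoife, Gwendolyn, and Joaquin each take $100,000.

Yannick: $100,000; Aoife: $100,000; Gwendolyn: $100,000; Joaquin: $100,000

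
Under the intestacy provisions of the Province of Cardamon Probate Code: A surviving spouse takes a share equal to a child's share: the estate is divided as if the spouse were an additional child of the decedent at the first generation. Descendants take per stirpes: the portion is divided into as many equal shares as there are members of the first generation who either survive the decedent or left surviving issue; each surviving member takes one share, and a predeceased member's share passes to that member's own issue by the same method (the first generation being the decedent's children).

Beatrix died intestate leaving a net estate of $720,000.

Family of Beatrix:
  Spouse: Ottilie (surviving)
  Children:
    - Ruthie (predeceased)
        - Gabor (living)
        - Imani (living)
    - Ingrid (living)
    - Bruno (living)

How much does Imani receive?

The spouse counts as an additional share at the children's level, so there are 4 primary shares of $180,000. Ottilie takes one such share ($180,000).
The children's combined portion ($540,000) is divided into 3 shares of $180,000: Ingrid and Bruno each take $180,000; Ruthie's $180,000 share passes to Ruthie's issue.
Ruthie's share ($180,000) is divided into 2 shares of $90,000: Gabor and Imani each take $90,000.

Imani receives $90,000.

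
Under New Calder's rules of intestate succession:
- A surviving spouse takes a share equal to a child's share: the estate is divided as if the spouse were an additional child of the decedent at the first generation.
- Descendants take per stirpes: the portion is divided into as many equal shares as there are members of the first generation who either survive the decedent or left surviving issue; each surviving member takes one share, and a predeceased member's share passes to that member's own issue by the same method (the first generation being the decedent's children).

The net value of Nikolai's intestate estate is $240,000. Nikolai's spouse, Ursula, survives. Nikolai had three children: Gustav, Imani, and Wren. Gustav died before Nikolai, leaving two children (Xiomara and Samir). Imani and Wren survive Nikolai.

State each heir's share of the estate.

Ursula: $60,000; Xiomara: $30,000; Samir: $30,000; Imani: $60,000; Wren: $60,000

The spouse counts as an additional share at the children's level, so there are 4 primary shares of $60,000. Ursula takes one such share ($60,000).
The children's combined portion ($180,000) is divided into 3 shares of $60,000: Imani and Wren each take $60,000; Gustav's $60,000 share passes to Gustav's issue.
Gustav's share ($60,000) is divided into 2 shares of $30,000: Xiomara and Samir each take $30,000.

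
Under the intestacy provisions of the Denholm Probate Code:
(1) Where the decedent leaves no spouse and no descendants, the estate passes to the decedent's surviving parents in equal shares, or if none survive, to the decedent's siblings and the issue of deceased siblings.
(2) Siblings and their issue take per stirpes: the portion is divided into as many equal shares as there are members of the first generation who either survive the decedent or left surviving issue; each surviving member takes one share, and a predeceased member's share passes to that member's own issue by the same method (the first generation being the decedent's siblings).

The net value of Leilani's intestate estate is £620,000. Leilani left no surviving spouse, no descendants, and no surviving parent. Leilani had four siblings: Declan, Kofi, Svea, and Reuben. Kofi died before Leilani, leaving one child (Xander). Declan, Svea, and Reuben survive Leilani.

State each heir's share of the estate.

The entire £620,000 passes to the siblings and their issue.
That amount (£620,000) is divided into 4 shares of £155,000: Declan, Svea, and Reuben each take £155,000; Kofi's £155,000 share passes to Kofi's issue.
Kofi's share (£155,000) passes entirely to Xander.

Declan: £155,000; Xander: £155,000; Svea: £155,000; Reuben: £155,000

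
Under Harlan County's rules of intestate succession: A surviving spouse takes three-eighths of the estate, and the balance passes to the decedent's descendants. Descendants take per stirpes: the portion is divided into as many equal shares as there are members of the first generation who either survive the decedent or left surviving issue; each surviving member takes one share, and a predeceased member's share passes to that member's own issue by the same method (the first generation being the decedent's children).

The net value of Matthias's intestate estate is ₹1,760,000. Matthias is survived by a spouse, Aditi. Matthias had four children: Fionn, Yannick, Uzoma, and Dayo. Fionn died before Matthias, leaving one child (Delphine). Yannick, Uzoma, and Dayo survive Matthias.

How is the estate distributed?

Aditi takes three-eighths of ₹1,760,000 = ₹660,000. The remaining ₹1,100,000 passes to the descendants.
The descendants' portion (₹1,100,000) is divided into 4 shares of ₹275,000: Yannick, Uzoma, and Dayo each take ₹275,000; Fionn's ₹275,000 share passes to Fionn's issue.
Fionn's share (₹275,000) passes entirely to Delphine.

Aditi: ₹660,000; Delphine: ₹275,000; Yannick: ₹275,000; Uzoma: ₹275,000; Dayo: ₹275,000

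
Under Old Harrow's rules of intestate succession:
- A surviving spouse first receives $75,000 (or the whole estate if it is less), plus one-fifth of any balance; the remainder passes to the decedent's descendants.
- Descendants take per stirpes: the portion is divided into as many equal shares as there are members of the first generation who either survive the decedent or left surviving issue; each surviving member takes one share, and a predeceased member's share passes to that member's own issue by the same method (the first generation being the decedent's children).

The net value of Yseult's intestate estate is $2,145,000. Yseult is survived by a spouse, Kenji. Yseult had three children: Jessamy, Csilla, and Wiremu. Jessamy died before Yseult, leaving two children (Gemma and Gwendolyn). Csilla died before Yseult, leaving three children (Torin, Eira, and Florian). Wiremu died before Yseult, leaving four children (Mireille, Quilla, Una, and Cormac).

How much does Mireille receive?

Kenji first takes $75,000, leaving a balance of $2,070,000. Kenji then takes one-fifth of the balance ($414,000), for a total of $489,000. The remaining $1,656,000 passes to the descendants.
The descendants' portion ($1,656,000) is divided into 3 shares of $552,000: Jessamy's $552,000 share passes to Jessamy's issue; Csilla's $552,000 share passes to Csilla's issue; Wiremu's $552,000 share passes to Wiremu's issue.
Jessamy's share ($552,000) is divided into 2 shares of $276,000: Gemma and Gwendolyn each take $276,000.
Csilla's share ($552,000) is divided into 3 shares of $184,000: Torin, Eira, and Florian each take $184,000.
Wiremu's share ($552,000) is divided into 4 shares of $138,000: Mireille, Quilla, Una, and Cormac each take $138,000.

Mireille receives $138,000.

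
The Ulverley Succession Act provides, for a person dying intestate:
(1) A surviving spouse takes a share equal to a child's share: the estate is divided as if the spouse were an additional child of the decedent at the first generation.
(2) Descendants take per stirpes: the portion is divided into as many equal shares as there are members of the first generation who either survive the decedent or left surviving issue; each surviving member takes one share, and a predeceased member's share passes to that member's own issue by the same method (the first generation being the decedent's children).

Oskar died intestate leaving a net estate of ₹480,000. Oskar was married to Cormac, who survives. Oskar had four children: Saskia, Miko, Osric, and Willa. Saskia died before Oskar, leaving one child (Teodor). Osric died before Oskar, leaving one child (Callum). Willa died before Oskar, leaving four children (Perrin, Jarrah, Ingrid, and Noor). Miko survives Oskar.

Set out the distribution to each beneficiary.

The spouse counts as an additional share at the children's level, so there are 5 primary shares of ₹96,000. Cormac takes one such share (₹96,000).
The children's combined portion (₹384,000) is divided into 4 shares of ₹96,000: Miko takes ₹96,000; Saskia's ₹96,000 share passes to Saskia's issue; Osric's ₹96,000 share passes to Osric's issue; Willa's ₹96,000 share passes to Willa's issue.
Saskia's share (₹96,000) passes entirely to Teodor.
Osric's share (₹96,000) passes entirely to Callum.
Willa's share (₹96,000) is divided into 4 shares of ₹24,000: Perrin, Jarrah, Ingrid, and Noor each take ₹24,000.

Cormac: ₹96,000; Teodor: ₹96,000; Miko: ₹96,000; Callum: ₹96,000; Perrin: ₹24,000; Jarrah: ₹24,000; Ingrid: ₹24,000; Noor: ₹24,000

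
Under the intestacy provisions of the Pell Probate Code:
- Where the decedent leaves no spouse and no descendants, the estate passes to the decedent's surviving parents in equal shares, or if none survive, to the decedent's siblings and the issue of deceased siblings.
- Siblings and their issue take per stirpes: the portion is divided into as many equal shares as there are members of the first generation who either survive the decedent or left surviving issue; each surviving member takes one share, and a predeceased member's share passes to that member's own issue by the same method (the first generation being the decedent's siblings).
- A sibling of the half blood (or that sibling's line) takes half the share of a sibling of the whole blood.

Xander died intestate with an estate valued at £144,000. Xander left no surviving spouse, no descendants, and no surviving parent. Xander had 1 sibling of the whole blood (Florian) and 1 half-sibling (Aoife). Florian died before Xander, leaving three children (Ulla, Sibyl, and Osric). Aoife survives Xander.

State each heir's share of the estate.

Ulla: £32,000; Sibyl: £32,000; Osric: £32,000; Aoife: £48,000

The entire £144,000 passes to the siblings and their issue.
Counting each half-blood sibling's line as half a unit, there are 3/2 units in £144,000, so one unit is £96,000. Whole-blood lines (Florian) take £96,000 each; half-blood lines (Aoife) take £48,000 each.
Florian's share (£96,000) is divided into 3 shares of £32,000: Ulla, Sibyl, and Osric each take £32,000.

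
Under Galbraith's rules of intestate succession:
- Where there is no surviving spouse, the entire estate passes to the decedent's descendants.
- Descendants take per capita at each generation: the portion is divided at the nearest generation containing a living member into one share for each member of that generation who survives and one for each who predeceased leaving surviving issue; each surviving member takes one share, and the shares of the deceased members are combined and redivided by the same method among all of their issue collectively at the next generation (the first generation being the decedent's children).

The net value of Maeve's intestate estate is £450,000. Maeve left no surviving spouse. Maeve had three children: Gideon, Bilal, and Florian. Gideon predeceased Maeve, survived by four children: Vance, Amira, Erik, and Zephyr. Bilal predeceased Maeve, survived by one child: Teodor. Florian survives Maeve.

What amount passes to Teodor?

Teodor receives £60,000.

The entire £450,000 passes to the descendants.
That amount (£450,000) is divided at the children's generation into 3 shares of £150,000. Florian takes £150,000. The 2 shares of the deceased (Gideon and Bilal) are combined into a pool of £300,000.
That pool (£300,000) is divided at the grandchildren's generation equally among Vance, Amira, Erik, Zephyr, and Teodor: £60,000 each.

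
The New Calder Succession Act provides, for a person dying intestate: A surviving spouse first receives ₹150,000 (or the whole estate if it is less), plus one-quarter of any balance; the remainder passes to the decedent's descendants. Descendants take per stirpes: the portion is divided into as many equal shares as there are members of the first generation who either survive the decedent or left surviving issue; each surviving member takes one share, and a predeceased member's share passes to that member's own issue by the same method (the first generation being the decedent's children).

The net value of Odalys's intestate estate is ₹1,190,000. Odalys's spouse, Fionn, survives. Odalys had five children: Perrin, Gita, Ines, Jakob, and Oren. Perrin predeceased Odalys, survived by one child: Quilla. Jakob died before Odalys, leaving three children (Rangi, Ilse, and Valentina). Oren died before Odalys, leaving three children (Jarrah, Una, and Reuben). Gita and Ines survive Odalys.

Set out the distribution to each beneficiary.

Fionn first takes ₹150,000, leaving a balance of ₹1,040,000. Fionn then takes one-quarter of the balance (₹260,000), for a total of ₹410,000. The remaining ₹780,000 passes to the descendants.
The descendants' portion (₹780,000) is divided into 5 shares of ₹156,000: Gita and Ines each take ₹156,000; Perrin's ₹156,000 share passes to Perrin's issue; Jakob's ₹156,000 share passes to Jakob's issue; Oren's ₹156,000 share passes to Oren's issue.
Perrin's share (₹156,000) passes entirely to Quilla.
Jakob's share (₹156,000) is divided into 3 shares of ₹52,000: Rangi, Ilse, and Valentina each take ₹52,000.
Oren's share (₹156,000) is divided into 3 shares of ₹52,000: Jarrah, Una, and Reuben each take ₹52,000.

Fionn: ₹410,000; Quilla: ₹156,000; Gita: ₹156,000; Ines: ₹156,000; Rangi: ₹52,000; Ilse: ₹52,000; Valentina: ₹52,000; Jarrah: ₹52,000; Una: ₹52,000; Reuben: ₹52,000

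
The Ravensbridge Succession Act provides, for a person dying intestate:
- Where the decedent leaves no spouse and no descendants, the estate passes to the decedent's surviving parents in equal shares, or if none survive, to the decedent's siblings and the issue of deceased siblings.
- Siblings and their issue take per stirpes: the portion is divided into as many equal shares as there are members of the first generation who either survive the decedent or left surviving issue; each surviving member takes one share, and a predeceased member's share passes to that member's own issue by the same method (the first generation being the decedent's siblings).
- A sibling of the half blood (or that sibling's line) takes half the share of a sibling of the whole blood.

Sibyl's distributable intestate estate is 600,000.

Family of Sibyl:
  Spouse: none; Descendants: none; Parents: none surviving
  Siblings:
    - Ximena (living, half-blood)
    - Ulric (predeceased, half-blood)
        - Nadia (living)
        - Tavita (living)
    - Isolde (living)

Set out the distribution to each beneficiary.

Ximena: 150,000; Nadia: 75,000; Tavita: 75,000; Isolde: 300,000

The entire 600,000 passes to the siblings and their issue.
Counting each half-blood sibling's line as half a unit, there are 2 units in 600,000, so one unit is 300,000. Whole-blood lines (Isolde) take 300,000 each; half-blood lines (Ximena and Ulric) take 150,000 each.
Ulric's share (150,000) is divided into 2 shares of 75,000: Nadia and Tavita each take 75,000.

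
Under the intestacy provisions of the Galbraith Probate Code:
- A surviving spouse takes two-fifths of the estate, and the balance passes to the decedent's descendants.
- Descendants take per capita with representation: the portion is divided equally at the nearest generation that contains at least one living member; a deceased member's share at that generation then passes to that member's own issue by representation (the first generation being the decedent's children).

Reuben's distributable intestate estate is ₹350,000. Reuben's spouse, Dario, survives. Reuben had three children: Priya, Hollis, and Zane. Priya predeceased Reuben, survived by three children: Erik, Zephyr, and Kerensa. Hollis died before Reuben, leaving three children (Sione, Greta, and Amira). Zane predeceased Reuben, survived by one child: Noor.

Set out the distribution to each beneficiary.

Dario takes two-fifths of ₹350,000 = ₹140,000. The remaining ₹210,000 passes to the descendants.
No child survives, so the initial division is made at the grandchildren's generation.
The descendants' portion (₹210,000) is divided into 7 shares of ₹30,000: Erik, Zephyr, Kerensa, Sione, Greta, Amira, and Noor each take ₹30,000.

Dario: ₹140,000; Erik: ₹30,000; Zephyr: ₹30,000; Kerensa: ₹30,000; Sione: ₹30,000; Greta: ₹30,000; Amira: ₹30,000; Noor: ₹30,000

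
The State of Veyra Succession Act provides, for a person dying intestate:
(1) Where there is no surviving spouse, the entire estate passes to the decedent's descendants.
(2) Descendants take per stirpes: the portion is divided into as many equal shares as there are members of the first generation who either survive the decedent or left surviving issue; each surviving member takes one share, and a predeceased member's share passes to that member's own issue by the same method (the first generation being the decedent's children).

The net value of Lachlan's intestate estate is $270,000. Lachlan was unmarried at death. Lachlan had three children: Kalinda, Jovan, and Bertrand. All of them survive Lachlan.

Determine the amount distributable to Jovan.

The entire $270,000 passes to the descendants.
That amount ($270,000) is divided into 3 shares of $90,000: Kalinda, Jovan, and Bertrand each take $90,000.

Jovan receives $90,000.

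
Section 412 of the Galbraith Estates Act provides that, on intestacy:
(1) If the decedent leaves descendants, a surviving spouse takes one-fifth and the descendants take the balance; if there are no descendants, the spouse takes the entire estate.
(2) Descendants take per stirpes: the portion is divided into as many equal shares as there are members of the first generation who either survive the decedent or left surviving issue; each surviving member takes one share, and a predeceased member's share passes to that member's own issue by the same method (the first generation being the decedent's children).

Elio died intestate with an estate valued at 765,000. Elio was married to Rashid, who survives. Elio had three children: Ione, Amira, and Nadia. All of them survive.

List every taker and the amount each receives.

Rashid takes one-fifth of 765,000 = 153,000. The remaining 612,000 passes to the descendants.
The descendants' portion (612,000) is divided into 3 shares of 204,000: Ione, Amira, and Nadia each take 204,000.

Rashid: 153,000; Ione: 204,000; Amira: 204,000; Nadia: 204,000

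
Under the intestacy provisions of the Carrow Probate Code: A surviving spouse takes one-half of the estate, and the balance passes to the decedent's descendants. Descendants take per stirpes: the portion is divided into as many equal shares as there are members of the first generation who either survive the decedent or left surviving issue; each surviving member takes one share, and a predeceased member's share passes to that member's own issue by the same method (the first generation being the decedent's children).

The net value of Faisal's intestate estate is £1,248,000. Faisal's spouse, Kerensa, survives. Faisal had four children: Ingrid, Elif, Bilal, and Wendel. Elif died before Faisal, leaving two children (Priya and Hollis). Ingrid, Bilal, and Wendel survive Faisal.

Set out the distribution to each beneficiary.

Kerensa takes one-half of £1,248,000 = £624,000. The remaining £624,000 passes to the descendants.
The descendants' portion (£624,000) is divided into 4 shares of £156,000: Ingrid, Bilal, and Wendel each take £156,000; Elif's £156,000 share passes to Elif's issue.
Elif's share (£156,000) is divided into 2 shares of £78,000: Priya and Hollis each take £78,000.

Kerensa: £624,000; Ingrid: £156,000; Priya: £78,000; Hollis: £78,000; Bilal: £156,000; Wendel: £156,000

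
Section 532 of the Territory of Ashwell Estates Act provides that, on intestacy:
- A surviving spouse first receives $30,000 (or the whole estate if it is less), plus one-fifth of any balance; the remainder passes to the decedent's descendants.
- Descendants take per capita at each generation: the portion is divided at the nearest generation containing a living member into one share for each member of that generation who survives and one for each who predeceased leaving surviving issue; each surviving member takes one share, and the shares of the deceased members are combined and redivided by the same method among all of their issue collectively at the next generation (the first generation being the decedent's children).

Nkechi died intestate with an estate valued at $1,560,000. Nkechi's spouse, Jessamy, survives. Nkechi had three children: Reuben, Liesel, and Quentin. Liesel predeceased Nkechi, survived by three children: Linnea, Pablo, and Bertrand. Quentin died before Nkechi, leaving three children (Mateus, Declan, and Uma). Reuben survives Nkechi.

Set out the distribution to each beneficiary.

Jessamy first takes $30,000, leaving a balance of $1,530,000. Jessamy then takes one-fifth of the balance ($306,000), for a total of $336,000. The remaining $1,224,000 passes to the descendants.
The descendants' portion ($1,224,000) is divided at the children's generation into 3 shares of $408,000. Reuben takes $408,000. The 2 shares of the deceased (Liesel and Quentin) are combined into a pool of $816,000.
That pool ($816,000) is divided at the grandchildren's generation equally among Linnea, Pablo, Bertrand, Mateus, Declan, and Uma: $136,000 each.

Jessamy: $336,000; Reuben: $408,000; Linnea: $136,000; Pablo: $136,000; Bertrand: $136,000; Mateus: $136,000; Declan: $136,000; Uma: $136,000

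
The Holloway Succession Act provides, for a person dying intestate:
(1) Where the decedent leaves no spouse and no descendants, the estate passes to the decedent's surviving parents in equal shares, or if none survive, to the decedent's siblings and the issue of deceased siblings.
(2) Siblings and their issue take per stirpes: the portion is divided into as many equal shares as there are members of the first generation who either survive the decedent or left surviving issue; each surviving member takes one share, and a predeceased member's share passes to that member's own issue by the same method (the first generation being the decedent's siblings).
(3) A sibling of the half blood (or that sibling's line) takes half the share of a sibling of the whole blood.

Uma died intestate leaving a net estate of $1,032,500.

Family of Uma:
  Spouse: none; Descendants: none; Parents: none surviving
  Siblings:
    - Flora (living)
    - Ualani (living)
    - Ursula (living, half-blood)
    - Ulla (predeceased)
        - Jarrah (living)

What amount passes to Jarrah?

Jarrah receives $295,000.

The entire $1,032,500 passes to the siblings and their issue.
Counting each half-blood sibling's line as half a unit, there are 7/2 units in $1,032,500, so one unit is $295,000. Whole-blood lines (Flora, Ualani, and Ulla) take $295,000 each; half-blood lines (Ursula) take $147,500 each.
Ulla's share ($295,000) passes entirely to Jarrah.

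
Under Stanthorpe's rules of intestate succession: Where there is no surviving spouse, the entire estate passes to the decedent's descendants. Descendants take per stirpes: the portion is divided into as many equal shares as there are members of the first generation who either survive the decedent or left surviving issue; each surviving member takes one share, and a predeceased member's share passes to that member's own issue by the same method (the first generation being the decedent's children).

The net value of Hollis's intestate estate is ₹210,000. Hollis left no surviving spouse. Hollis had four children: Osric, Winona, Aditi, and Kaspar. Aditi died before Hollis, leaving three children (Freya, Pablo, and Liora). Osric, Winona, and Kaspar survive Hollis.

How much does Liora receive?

The entire ₹210,000 passes to the descendants.
That amount (₹210,000) is divided into 4 shares of ₹52,500: Osric, Winona, and Kaspar each take ₹52,500; Aditi's ₹52,500 share passes to Aditi's issue.
Aditi's share (₹52,500) is divided into 3 shares of ₹17,500: Freya, Pablo, and Liora each take ₹17,500.

Liora receives ₹17,500.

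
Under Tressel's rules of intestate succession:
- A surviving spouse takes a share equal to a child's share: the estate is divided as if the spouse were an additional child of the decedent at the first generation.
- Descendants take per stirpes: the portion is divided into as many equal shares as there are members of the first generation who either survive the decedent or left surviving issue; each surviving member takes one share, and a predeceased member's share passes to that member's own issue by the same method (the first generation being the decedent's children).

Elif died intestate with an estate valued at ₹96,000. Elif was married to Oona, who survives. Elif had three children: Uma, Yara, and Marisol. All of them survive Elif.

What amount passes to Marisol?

The spouse counts as an additional share at the children's level, so there are 4 primary shares of ₹24,000. Oona takes one such share (₹24,000).
The children's combined portion (₹72,000) is divided into 3 shares of ₹24,000: Uma, Yara, and Marisol each take ₹24,000.

Marisol receives ₹24,000.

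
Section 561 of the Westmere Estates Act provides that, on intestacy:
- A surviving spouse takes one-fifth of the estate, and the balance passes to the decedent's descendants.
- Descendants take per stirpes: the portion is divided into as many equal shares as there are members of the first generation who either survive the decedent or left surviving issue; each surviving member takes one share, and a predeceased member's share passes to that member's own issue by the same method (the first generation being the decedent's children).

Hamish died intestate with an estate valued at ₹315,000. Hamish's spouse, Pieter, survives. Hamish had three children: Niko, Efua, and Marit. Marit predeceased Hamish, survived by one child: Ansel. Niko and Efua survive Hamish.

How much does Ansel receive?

Pieter takes one-fifth of ₹315,000 = ₹63,000. The remaining ₹252,000 passes to the descendants.
The descendants' portion (₹252,000) is divided into 3 shares of ₹84,000: Niko and Efua each take ₹84,000; Marit's ₹84,000 share passes to Marit's issue.
Marit's share (₹84,000) passes entirely to Ansel.

Ansel receives ₹84,000.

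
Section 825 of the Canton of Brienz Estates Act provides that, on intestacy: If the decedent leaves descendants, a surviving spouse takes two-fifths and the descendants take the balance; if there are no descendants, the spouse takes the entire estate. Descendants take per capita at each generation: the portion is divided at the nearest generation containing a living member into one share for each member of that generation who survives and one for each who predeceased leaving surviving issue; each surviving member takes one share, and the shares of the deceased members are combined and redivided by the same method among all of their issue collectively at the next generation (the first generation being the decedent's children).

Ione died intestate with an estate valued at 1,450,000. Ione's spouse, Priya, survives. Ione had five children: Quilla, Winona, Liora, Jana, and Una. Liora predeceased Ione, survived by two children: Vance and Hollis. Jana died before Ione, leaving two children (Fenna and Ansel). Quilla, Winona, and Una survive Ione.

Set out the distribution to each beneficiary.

Priya: 580,000; Quilla: 174,000; Winona: 174,000; Vance: 87,000; Hollis: 87,000; Fenna: 87,000; Ansel: 87,000; Una: 174,000

Priya takes two-fifths of 1,450,000 = 580,000. The remaining 870,000 passes to the descendants.
The descendants' portion (870,000) is divided at the children's generation into 5 shares of 174,000. Quilla, Winona, and Una each take 174,000. The 2 shares of the deceased (Liora and Jana) are combined into a pool of 348,000.
That pool (348,000) is divided at the grandchildren's generation equally among Vance, Hollis, Fenna, and Ansel: 87,000 each.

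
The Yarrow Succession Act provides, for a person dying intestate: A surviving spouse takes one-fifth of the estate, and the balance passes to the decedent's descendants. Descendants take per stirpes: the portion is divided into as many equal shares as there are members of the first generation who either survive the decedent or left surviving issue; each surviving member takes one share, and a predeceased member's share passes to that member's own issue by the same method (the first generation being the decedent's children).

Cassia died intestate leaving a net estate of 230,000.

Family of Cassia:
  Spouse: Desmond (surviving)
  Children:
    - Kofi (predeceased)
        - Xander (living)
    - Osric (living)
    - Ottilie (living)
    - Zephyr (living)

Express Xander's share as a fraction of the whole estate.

Xander receives 1/5 of the estate.

Desmond takes one-fifth of 230,000 = 46,000. The remaining 184,000 passes to the descendants.
The descendants' portion (184,000) is divided into 4 shares of 46,000: Osric, Ottilie, and Zephyr each take 46,000; Kofi's 46,000 share passes to Kofi's issue.
Kofi's share (46,000) passes entirely to Xander.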